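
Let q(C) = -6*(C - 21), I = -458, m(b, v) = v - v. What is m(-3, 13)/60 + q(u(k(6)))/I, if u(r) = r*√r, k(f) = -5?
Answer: -63/229 - 15*I*√5/229 ≈ -0.27511 - 0.14647*I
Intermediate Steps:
m(b, v) = 0
u(r) = r^(3/2)
q(C) = 126 - 6*C (q(C) = -6*(-21 + C) = 126 - 6*C)
m(-3, 13)/60 + q(u(k(6)))/I = 0/60 + (126 - (-30)*I*√5)/(-458) = 0*(1/60) + (126 - (-30)*I*√5)*(-1/458) = 0 + (126 + 30*I*√5)*(-1/458) = 0 + (-63/229 - 15*I*√5/229) = -63/229 - 15*I*√5/229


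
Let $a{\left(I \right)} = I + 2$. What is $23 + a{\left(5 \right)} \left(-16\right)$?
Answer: $-89$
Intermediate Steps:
$a{\left(I \right)} = 2 + I$
$23 + a{\left(5 \right)} \left(-16\right) = 23 + \left(2 + 5\right) \left(-16\right) = 23 + 7 \left(-16\right) = 23 - 112 = -89$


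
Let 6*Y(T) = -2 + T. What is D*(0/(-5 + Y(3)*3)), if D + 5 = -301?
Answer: 0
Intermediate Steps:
D = -306 (D = -5 - 301 = -306)
Y(T) = -⅓ + T/6 (Y(T) = (-2 + T)/6 = -⅓ + T/6)
D*(0/(-5 + Y(3)*3)) = -0/(-5 + (-⅓ + (⅙)*3)*3) = -0/(-5 + (-⅓ + ½)*3) = -0/(-5 + (⅙)*3) = -0/(-5 + ½) = -0/(-9/2) = -0*(-2)/9 = -306*0 = 0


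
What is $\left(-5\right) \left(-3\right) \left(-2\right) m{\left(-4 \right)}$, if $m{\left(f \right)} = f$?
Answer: $120$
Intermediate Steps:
$\left(-5\right) \left(-3\right) \left(-2\right) m{\left(-4 \right)} = \left(-5\right) \left(-3\right) \left(-2\right) \left(-4\right) = 15 \left(-2\right) \left(-4\right) = \left(-30\right) \left(-4\right) = 120$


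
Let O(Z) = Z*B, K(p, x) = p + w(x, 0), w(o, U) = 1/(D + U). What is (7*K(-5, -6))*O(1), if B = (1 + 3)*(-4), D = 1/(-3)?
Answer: 896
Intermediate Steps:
D = -1/3 ≈ -0.33333
w(o, U) = 1/(-1/3 + U)
K(p, x) = -3 + p (K(p, x) = p + 3/(-1 + 3*0) = p + 3/(-1 + 0) = p + 3/(-1) = p + 3*(-1) = p - 3 = -3 + p)
B = -16 (B = 4*(-4) = -16)
O(Z) = -16*Z (O(Z) = Z*(-16) = -16*Z)
(7*K(-5, -6))*O(1) = (7*(-3 - 5))*(-16*1) = (7*(-8))*(-16) = -56*(-16) = 896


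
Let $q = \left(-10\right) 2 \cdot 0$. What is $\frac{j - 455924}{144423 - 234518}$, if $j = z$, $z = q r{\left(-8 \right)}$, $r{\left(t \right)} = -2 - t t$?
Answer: $\frac{455924}{90095} \approx 5.0605$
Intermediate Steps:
$r{\left(t \right)} = -2 - t^{2}$
$q = 0$ ($q = \left(-20\right) 0 = 0$)
$z = 0$ ($z = 0 \left(-2 - \left(-8\right)^{2}\right) = 0 \left(-2 - 64\right) = 0 \left(-66\right) = 0$)
$j = 0$
$\frac{j - 455924}{144423 - 234518} = \frac{0 - 455924}{144423 - 234518} = - \frac{455924}{-90095} = \left(-455924\right) \left(- \frac{1}{90095}\right) = \frac{455924}{90095}$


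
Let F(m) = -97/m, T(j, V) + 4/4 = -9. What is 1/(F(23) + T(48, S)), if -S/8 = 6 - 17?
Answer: -23/327 ≈ -0.070336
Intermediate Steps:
S = 88 (S = -8*(6 - 17) = -8*(-11) = 88)
T(j, V) = -10 (T(j, V) = -1 - 9 = -10)
1/(F(23) + T(48, S)) = 1/(-97/23 - 10) = 1/(-327/23) = -23/327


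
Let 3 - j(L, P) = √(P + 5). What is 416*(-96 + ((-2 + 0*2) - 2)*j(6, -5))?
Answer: -44928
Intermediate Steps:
j(L, P) = 3 - √(5 + P) (j(L, P) = 3 - √(P + 5) = 3 - √(5 + P))
416*(-96 + ((-2 + 0*2) - 2)*j(6, -5)) = 416*(-96 + ((-2 + 0*2) - 2)*(3 - √(5 - 5))) = 416*(-96 + ((-2 + 0) - 2)*(3 - √0)) = 416*(-96 + (-2 - 2)*(3 - 1*0)) = 416*(-96 - 4*(3 + 0)) = 416*(-96 - 4*3) = 416*(-96 - 12) = 416*(-108) = -44928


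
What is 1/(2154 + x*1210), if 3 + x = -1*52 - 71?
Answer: -1/150306 ≈ -6.6531e-6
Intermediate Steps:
x = -126 (x = -3 + (-1*52 - 71) = -3 + (-52 - 71) = -3 - 123 = -126)
1/(2154 + x*1210) = 1/(2154 - 126*1210) = 1/(2154 - 152460) = 1/(-150306) = -1/150306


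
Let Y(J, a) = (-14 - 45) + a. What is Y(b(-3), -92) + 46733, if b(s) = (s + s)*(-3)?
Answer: 46582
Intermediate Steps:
b(s) = -6*s (b(s) = (2*s)*(-3) = -6*s)
Y(J, a) = -59 + a
Y(b(-3), -92) + 46733 = (-59 - 92) + 46733 = -151 + 46733 = 46582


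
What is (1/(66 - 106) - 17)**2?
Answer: 463761/1600 ≈ 289.85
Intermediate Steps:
(1/(66 - 106) - 17)**2 = (1/(-40) - 17)**2 = (-1/40 - 17)**2 = (-681/40)**2 = 463761/1600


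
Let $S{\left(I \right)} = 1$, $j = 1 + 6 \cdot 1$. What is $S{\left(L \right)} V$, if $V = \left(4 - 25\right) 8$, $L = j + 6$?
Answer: $-168$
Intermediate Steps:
$j = 7$ ($j = 1 + 6 = 7$)
$L = 13$ ($L = 7 + 6 = 13$)
$V = -168$ ($V = \left(-21\right) 8 = -168$)
$S{\left(L \right)} V = 1 \left(-168\right) = -168$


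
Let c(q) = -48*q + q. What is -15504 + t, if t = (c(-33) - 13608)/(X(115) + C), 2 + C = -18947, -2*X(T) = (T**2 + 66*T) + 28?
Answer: -910696350/58741 ≈ -15504.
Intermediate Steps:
X(T) = -14 - 33*T - T**2/2 (X(T) = -((T**2 + 66*T) + 28)/2 = -(28 + T**2 + 66*T)/2 = -14 - 33*T - T**2/2)
c(q) = -47*q
C = -18949 (C = -2 - 18947 = -18949)
t = 24114/58741 (t = (-47*(-33) - 13608)/((-14 - 33*115 - 1/2*115**2) - 18949) = (1551 - 13608)/((-14 - 3795 - 1/2*13225) - 18949) = -12057/((-14 - 3795 - 13225/2) - 18949) = -12057/(-20843/2 - 18949) = -12057/(-58741/2) = -12057*(-2/58741) = 24114/58741 ≈ 0.41051)
-15504 + t = -15504 + 24114/58741 = -910696350/58741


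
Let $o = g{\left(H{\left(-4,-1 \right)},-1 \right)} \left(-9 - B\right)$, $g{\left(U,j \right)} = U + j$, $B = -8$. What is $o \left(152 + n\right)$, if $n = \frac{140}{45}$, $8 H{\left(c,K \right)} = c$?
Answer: $\frac{698}{3} \approx 232.67$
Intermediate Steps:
$H{\left(c,K \right)} = \frac{c}{8}$
$n = \frac{28}{9}$ ($n = 140 \cdot \frac{1}{45} = \frac{28}{9} \approx 3.1111$)
$o = \frac{3}{2}$ ($o = \left(\frac{1}{8} \left(-4\right) - 1\right) \left(-9 - -8\right) = \left(- \frac{1}{2} - 1\right) \left(-9 + 8\right) = \left(- \frac{3}{2}\right) \left(-1\right) = \frac{3}{2} \approx 1.5$)
$o \left(152 + n\right) = \frac{3 \left(152 + \frac{28}{9}\right)}{2} = \frac{3}{2} \cdot \frac{1396}{9} = \frac{698}{3}$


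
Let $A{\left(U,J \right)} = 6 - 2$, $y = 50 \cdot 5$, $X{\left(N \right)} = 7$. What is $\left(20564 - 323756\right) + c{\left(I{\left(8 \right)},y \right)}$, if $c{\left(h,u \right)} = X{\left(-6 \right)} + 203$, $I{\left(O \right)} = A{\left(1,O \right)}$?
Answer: $-302982$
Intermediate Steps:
$y = 250$
$A{\left(U,J \right)} = 4$
$I{\left(O \right)} = 4$
$c{\left(h,u \right)} = 210$ ($c{\left(h,u \right)} = 7 + 203 = 210$)
$\left(20564 - 323756\right) + c{\left(I{\left(8 \right)},y \right)} = \left(20564 - 323756\right) + 210 = -303192 + 210 = -302982$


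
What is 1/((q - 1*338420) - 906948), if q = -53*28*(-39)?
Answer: -1/1187492 ≈ -8.4211e-7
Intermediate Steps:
q = 57876 (q = -1484*(-39) = 57876)
1/((q - 1*338420) - 906948) = 1/((57876 - 1*338420) - 906948) = 1/((57876 - 338420) - 906948) = 1/(-280544 - 906948) = 1/(-1187492) = -1/1187492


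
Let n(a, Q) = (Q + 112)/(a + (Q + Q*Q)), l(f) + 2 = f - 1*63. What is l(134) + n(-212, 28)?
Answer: 2077/30 ≈ 69.233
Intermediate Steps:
l(f) = -65 + f (l(f) = -2 + (f - 1*63) = -2 + (f - 63) = -2 + (-63 + f) = -65 + f)
n(a, Q) = (112 + Q)/(Q + a + Q²) (n(a, Q) = (112 + Q)/(a + (Q + Q²)) = (112 + Q)/(Q + a + Q²))
l(134) + n(-212, 28) = (-65 + 134) + (112 + 28)/(28 - 212 + 28²) = 69 + 140/(28 - 212 + 784) = 69 + 140/600 = 69 + (1/600)*140 = 69 + 7/30 = 2077/30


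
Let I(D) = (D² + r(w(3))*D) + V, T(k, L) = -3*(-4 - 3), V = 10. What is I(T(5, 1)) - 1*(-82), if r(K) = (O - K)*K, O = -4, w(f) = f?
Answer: 92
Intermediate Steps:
r(K) = K*(-4 - K) (r(K) = (-4 - K)*K = K*(-4 - K))
T(k, L) = 21 (T(k, L) = -3*(-7) = 21)
I(D) = 10 + D² - 21*D (I(D) = (D² + (-1*3*(4 + 3))*D) + 10 = (D² + (-1*3*7)*D) + 10 = (D² - 21*D) + 10 = 10 + D² - 21*D)
I(T(5, 1)) - 1*(-82) = (10 + 21² - 21*21) - 1*(-82) = (10 + 441 - 441) + 82 = 10 + 82 = 92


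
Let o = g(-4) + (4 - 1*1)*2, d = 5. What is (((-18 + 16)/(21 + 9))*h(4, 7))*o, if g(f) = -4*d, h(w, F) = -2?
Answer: -28/15 ≈ -1.8667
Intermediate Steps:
g(f) = -20 (g(f) = -4*5 = -20)
o = -14 (o = -20 + (4 - 1*1)*2 = -20 + (4 - 1)*2 = -20 + 3*2 = -20 + 6 = -14)
(((-18 + 16)/(21 + 9))*h(4, 7))*o = (((-18 + 16)/(21 + 9))*(-2))*(-14) = (-2/30*(-2))*(-14) = (-2*1/30*(-2))*(-14) = -1/15*(-2)*(-14) = (2/15)*(-14) = -28/15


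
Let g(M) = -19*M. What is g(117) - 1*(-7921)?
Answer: 5698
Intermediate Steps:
g(117) - 1*(-7921) = -19*117 - 1*(-7921) = -2223 + 7921 = 5698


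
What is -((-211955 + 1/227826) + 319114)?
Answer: -24413606335/227826 ≈ -1.0716e+5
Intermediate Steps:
-((-211955 + 1/227826) + 319114) = -(-48288859829/227826 + 319114) = -1*24413606335/227826 = -24413606335/227826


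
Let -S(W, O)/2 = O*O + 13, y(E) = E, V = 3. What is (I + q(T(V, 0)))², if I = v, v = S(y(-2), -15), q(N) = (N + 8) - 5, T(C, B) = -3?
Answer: 226576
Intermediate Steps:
S(W, O) = -26 - 2*O² (S(W, O) = -2*(O*O + 13) = -2*(O² + 13) = -2*(13 + O²) = -26 - 2*O²)
q(N) = 3 + N (q(N) = (8 + N) - 5 = 3 + N)
v = -476 (v = -26 - 2*(-15)² = -26 - 2*225 = -26 - 450 = -476)
I = -476
(I + q(T(V, 0)))² = (-476 + (3 - 3))² = (-476 + 0)² = (-476)² = 226576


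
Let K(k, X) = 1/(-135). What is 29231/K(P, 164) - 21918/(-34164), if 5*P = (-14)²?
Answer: -1728428749/438 ≈ -3.9462e+6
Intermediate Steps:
P = 196/5 (P = (⅕)*(-14)² = (⅕)*196 = 196/5 ≈ 39.200)
K(k, X) = -1/135
29231/K(P, 164) - 21918/(-34164) = 29231/(-1/135) - 21918/(-34164) = 29231*(-135) - 21918*(-1/34164) = -3946185 + 281/438 = -1728428749/438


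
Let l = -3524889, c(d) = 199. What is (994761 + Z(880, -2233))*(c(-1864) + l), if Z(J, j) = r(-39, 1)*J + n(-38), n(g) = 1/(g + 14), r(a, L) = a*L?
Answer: -40623079697135/12 ≈ -3.3853e+12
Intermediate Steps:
r(a, L) = L*a
n(g) = 1/(14 + g)
Z(J, j) = -1/24 - 39*J (Z(J, j) = (1*(-39))*J + 1/(14 - 38) = -39*J + 1/(-24) = -39*J - 1/24 = -1/24 - 39*J)
(994761 + Z(880, -2233))*(c(-1864) + l) = (994761 + (-1/24 - 39*880))*(199 - 3524889) = (994761 + (-1/24 - 34320))*(-3524690) = (994761 - 823681/24)*(-3524690) = (23050583/24)*(-3524690) = -40623079697135/12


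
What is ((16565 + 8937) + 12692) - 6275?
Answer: 31919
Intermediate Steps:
((16565 + 8937) + 12692) - 6275 = (25502 + 12692) - 6275 = 38194 - 6275 = 31919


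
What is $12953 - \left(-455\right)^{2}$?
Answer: $-194072$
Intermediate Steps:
$12953 - \left(-455\right)^{2} = 12953 - 207025 = -194072$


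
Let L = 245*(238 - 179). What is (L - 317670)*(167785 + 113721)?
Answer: -85356841790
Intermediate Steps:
L = 14455 (L = 245*59 = 14455)
(L - 317670)*(167785 + 113721) = (14455 - 317670)*(167785 + 113721) = -303215*281506 = -85356841790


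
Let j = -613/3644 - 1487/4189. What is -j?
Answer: 7986485/15264716 ≈ 0.52320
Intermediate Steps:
j = -7986485/15264716 (j = -613*1/3644 - 1487*1/4189 = -613/3644 - 1487/4189 = -7986485/15264716 ≈ -0.52320)
-j = -1*(-7986485/15264716) = 7986485/15264716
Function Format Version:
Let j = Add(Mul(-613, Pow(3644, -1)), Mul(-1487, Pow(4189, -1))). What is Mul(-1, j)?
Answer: Rational(7986485, 15264716) ≈ 0.52320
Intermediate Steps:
j = Rational(-7986485, 15264716) (j = Add(Mul(-613, Rational(1, 3644)), Mul(-1487, Rational(1, 4189))) = Add(Rational(-613, 3644), Rational(-1487, 4189)) = Rational(-7986485, 15264716) ≈ -0.52320)
Mul(-1, j) = Mul(-1, Rational(-7986485, 15264716)) = Rational(7986485, 15264716)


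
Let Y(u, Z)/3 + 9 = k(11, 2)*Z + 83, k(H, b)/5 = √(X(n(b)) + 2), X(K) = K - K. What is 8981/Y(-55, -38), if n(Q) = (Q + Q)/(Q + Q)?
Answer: -47471/14298 - 121885*√2/14298 ≈ -15.376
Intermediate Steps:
n(Q) = 1 (n(Q) = (2*Q)/((2*Q)) = (2*Q)*(1/(2*Q)) = 1)
X(K) = 0
k(H, b) = 5*√2 (k(H, b) = 5*√(0 + 2) = 5*√2)
Y(u, Z) = 222 + 15*Z*√2 (Y(u, Z) = -27 + 3*((5*√2)*Z + 83) = -27 + 3*(5*Z*√2 + 83) = -27 + 3*(83 + 5*Z*√2) = -27 + (249 + 15*Z*√2) = 222 + 15*Z*√2)
8981/Y(-55, -38) = 8981/(222 + 15*(-38)*√2) = 8981/(222 - 570*√2)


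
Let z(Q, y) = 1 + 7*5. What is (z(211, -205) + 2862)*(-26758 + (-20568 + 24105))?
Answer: -67294458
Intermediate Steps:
z(Q, y) = 36 (z(Q, y) = 1 + 35 = 36)
(z(211, -205) + 2862)*(-26758 + (-20568 + 24105)) = (36 + 2862)*(-26758 + (-20568 + 24105)) = 2898*(-26758 + 3537) = 2898*(-23221) = -67294458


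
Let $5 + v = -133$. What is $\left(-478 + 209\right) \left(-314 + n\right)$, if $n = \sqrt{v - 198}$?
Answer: $84466 - 1076 i \sqrt{21} \approx 84466.0 - 4930.9 i$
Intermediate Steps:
$v = -138$ ($v = -5 - 133 = -138$)
$n = 4 i \sqrt{21}$ ($n = \sqrt{-138 - 198} = \sqrt{-336} = 4 i \sqrt{21} \approx 18.33 i$)
$\left(-478 + 209\right) \left(-314 + n\right) = \left(-478 + 209\right) \left(-314 + 4 i \sqrt{21}\right) = - 269 \left(-314 + 4 i \sqrt{21}\right) = 84466 - 1076 i \sqrt{21}$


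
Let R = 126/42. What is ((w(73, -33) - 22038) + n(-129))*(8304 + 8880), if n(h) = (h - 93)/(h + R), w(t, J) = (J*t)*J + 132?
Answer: 6927718144/7 ≈ 9.8967e+8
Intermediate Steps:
w(t, J) = 132 + t*J**2 (w(t, J) = t*J**2 + 132 = 132 + t*J**2)
R = 3 (R = 126*(1/42) = 3)
n(h) = (-93 + h)/(3 + h) (n(h) = (h - 93)/(h + 3) = (-93 + h)/(3 + h))
((w(73, -33) - 22038) + n(-129))*(8304 + 8880) = (((132 + 73*(-33)**2) - 22038) + (-93 - 129)/(3 - 129))*(8304 + 8880) = (((132 + 73*1089) - 22038) - 222/(-126))*17184 = (((132 + 79497) - 22038) - 1/126*(-222))*17184 = ((79629 - 22038) + 37/21)*17184 = (57591 + 37/21)*17184 = (1209448/21)*17184 = 6927718144/7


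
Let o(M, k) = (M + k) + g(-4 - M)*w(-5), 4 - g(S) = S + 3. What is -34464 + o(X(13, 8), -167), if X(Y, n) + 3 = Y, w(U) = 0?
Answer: -34621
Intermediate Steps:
g(S) = 1 - S (g(S) = 4 - (S + 3) = 4 - (3 + S) = 4 + (-3 - S) = 1 - S)
X(Y, n) = -3 + Y
o(M, k) = M + k (o(M, k) = (M + k) + (1 - (-4 - M))*0 = (M + k) + (1 + (4 + M))*0 = (M + k) + (5 + M)*0 = (M + k) + 0 = M + k)
-34464 + o(X(13, 8), -167) = -34464 + ((-3 + 13) - 167) = -34464 + (10 - 167) = -34464 - 157 = -34621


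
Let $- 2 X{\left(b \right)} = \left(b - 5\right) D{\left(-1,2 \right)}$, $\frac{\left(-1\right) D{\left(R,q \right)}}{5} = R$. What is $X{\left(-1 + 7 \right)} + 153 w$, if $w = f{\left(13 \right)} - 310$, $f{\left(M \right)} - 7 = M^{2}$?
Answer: $- \frac{41009}{2} \approx -20505.0$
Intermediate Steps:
$f{\left(M \right)} = 7 + M^{2}$
$D{\left(R,q \right)} = - 5 R$
$X{\left(b \right)} = \frac{25}{2} - \frac{5 b}{2}$ ($X{\left(b \right)} = - \frac{\left(b - 5\right) \left(\left(-5\right) \left(-1\right)\right)}{2} = - \frac{\left(-5 + b\right) 5}{2} = - \frac{-25 + 5 b}{2} = \frac{25}{2} - \frac{5 b}{2}$)
$w = -134$ ($w = \left(7 + 13^{2}\right) - 310 = \left(7 + 169\right) - 310 = 176 - 310 = -134$)
$X{\left(-1 + 7 \right)} + 153 w = \left(\frac{25}{2} - \frac{5 \left(-1 + 7\right)}{2}\right) + 153 \left(-134\right) = \left(\frac{25}{2} - 15\right) - 20502 = - \frac{5}{2} - 20502 = - \frac{41009}{2}$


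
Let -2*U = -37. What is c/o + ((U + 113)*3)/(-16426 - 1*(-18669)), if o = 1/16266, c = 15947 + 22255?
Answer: 2787572282541/4486 ≈ 6.2139e+8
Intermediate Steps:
c = 38202
U = 37/2 (U = -½*(-37) = 37/2 ≈ 18.500)
o = 1/16266 ≈ 6.1478e-5
c/o + ((U + 113)*3)/(-16426 - 1*(-18669)) = 38202/(1/16266) + ((37/2 + 113)*3)/(-16426 - 1*(-18669)) = 38202*16266 + ((263/2)*3)/(-16426 + 18669) = 621393732 + (789/2)/2243 = 621393732 + (789/2)*(1/2243) = 621393732 + 789/4486 = 2787572282541/4486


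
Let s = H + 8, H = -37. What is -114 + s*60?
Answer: -1854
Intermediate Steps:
s = -29 (s = -37 + 8 = -29)
-114 + s*60 = -114 - 29*60 = -114 - 1740 = -1854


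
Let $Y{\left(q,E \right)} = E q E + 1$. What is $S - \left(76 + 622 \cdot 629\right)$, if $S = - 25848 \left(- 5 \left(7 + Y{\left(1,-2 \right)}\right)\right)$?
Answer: $1159566$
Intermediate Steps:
$Y{\left(q,E \right)} = 1 + q E^{2}$ ($Y{\left(q,E \right)} = q E^{2} + 1 = 1 + q E^{2}$)
$S = 1550880$ ($S = - 25848 \left(- 5 \left(7 + \left(1 + 1 \left(-2\right)^{2}\right)\right)\right) = - 25848 \left(- 5 \left(7 + \left(1 + 1 \cdot 4\right)\right)\right) = - 25848 \left(- 5 \left(7 + \left(1 + 4\right)\right)\right) = - 25848 \left(- 5 \left(7 + 5\right)\right) = - 25848 \left(\left(-5\right) 12\right) = \left(-25848\right) \left(-60\right) = 1550880$)
$S - \left(76 + 622 \cdot 629\right) = 1550880 - \left(76 + 622 \cdot 629\right) = 1550880 - \left(76 + 391238\right) = 1550880 - 391314 = 1159566$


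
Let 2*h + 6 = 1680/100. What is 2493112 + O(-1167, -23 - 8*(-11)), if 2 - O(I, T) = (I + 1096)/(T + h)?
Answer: 877576483/352 ≈ 2.4931e+6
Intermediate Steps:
h = 27/5 (h = -3 + (1680/100)/2 = -3 + (1680*(1/100))/2 = -3 + (½)*(84/5) = -3 + 42/5 = 27/5 ≈ 5.4000)
O(I, T) = 2 - (1096 + I)/(27/5 + T) (O(I, T) = 2 - (I + 1096)/(T + 27/5) = 2 - (1096 + I)/(27/5 + T))
2493112 + O(-1167, -23 - 8*(-11)) = 2493112 + (-5426 - 5*(-1167) + 10*(-23 - 8*(-11)))/(27 + 5*(-23 - 8*(-11))) = 2493112 + (-5426 + 5835 + 10*(-23 + 88))/(27 + 5*(-23 + 88)) = 2493112 + (-5426 + 5835 + 10*65)/(27 + 5*65) = 2493112 + (-5426 + 5835 + 650)/(27 + 325) = 2493112 + 1059/352 = 877576483/352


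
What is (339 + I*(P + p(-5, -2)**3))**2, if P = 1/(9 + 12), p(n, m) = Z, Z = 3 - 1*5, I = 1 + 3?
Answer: 41615401/441 ≈ 94366.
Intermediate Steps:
I = 4
Z = -2 (Z = 3 - 5 = -2)
p(n, m) = -2
P = 1/21 ≈ 0.047619
(339 + I*(P + p(-5, -2)**3))**2 = (339 + 4*(1/21 + (-2)**3))**2 = (339 + 4*(1/21 - 8))**2 = (339 + 4*(-167/21))**2 = (339 - 668/21)**2 = (6451/21)**2 = 41615401/441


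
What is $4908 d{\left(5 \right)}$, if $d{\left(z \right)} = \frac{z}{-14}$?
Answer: $- \frac{12270}{7} \approx -1752.9$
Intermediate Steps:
$d{\left(z \right)} = - \frac{z}{14}$ ($d{\left(z \right)} = z \left(- \frac{1}{14}\right) = - \frac{z}{14}$)
$4908 d{\left(5 \right)} = 4908 \left(\left(- \frac{1}{14}\right) 5\right) = 4908 \left(- \frac{5}{14}\right) = - \frac{12270}{7}$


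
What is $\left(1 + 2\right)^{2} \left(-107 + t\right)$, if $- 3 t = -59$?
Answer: $-786$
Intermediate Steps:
$t = \frac{59}{3}$ ($t = \left(- \frac{1}{3}\right) \left(-59\right) = \frac{59}{3} \approx 19.667$)
$\left(1 + 2\right)^{2} \left(-107 + t\right) = \left(1 + 2\right)^{2} \left(-107 + \frac{59}{3}\right) = 3^{2} \left(- \frac{262}{3}\right) = 9 \left(- \frac{262}{3}\right) = -786$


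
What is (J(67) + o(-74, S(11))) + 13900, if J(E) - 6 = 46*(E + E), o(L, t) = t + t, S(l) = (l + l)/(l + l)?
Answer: 20072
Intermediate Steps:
S(l) = 1 (S(l) = (2*l)/((2*l)) = (2*l)*(1/(2*l)) = 1)
o(L, t) = 2*t
J(E) = 6 + 92*E (J(E) = 6 + 46*(E + E) = 6 + 46*(2*E) = 6 + 92*E)
(J(67) + o(-74, S(11))) + 13900 = ((6 + 92*67) + 2*1) + 13900 = ((6 + 6164) + 2) + 13900 = (6170 + 2) + 13900 = 6172 + 13900 = 20072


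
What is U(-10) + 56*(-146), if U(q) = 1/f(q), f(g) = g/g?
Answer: -8175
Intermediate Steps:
f(g) = 1
U(q) = 1 (U(q) = 1/1 = 1)
U(-10) + 56*(-146) = 1 + 56*(-146) = 1 - 8176 = -8175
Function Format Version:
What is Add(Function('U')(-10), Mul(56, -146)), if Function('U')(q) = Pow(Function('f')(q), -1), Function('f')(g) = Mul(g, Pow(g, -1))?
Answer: -8175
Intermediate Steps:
Function('f')(g) = 1
Function('U')(q) = 1 (Function('U')(q) = Pow(1, -1) = 1)
Add(Function('U')(-10), Mul(56, -146)) = Add(1, Mul(56, -146)) = Add(1, -8176) = -8175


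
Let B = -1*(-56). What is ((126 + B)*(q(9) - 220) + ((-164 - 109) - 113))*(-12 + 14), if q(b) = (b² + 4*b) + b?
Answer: -34988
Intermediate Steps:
q(b) = b² + 5*b
B = 56
((126 + B)*(q(9) - 220) + ((-164 - 109) - 113))*(-12 + 14) = ((126 + 56)*(9*(5 + 9) - 220) + ((-164 - 109) - 113))*(-12 + 14) = (182*(9*14 - 220) + (-273 - 113))*2 = (182*(126 - 220) - 386)*2 = (182*(-94) - 386)*2 = (-17108 - 386)*2 = -17494*2 = -34988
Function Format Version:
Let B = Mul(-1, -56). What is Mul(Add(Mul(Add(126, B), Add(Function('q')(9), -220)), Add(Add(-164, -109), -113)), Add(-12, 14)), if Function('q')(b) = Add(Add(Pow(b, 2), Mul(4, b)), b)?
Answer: -34988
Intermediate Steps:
Function('q')(b) = Add(Pow(b, 2), Mul(5, b))
B = 56
Mul(Add(Mul(Add(126, B), Add(Function('q')(9), -220)), Add(Add(-164, -109), -113)), Add(-12, 14)) = Mul(Add(Mul(Add(126, 56), Add(Mul(9, Add(5, 9)), -220)), Add(Add(-164, -109), -113)), Add(-12, 14)) = Mul(Add(Mul(182, Add(Mul(9, 14), -220)), Add(-273, -113)), 2) = Mul(Add(Mul(182, Add(126, -220)), -386), 2) = Mul(Add(Mul(182, -94), -386), 2) = Mul(Add(-17108, -386), 2) = Mul(-17494, 2) = -34988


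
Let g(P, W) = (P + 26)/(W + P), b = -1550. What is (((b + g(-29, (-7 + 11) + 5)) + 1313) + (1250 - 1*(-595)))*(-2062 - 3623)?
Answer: -36569331/4 ≈ -9.1423e+6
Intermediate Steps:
g(P, W) = (26 + P)/(P + W)
(((b + g(-29, (-7 + 11) + 5)) + 1313) + (1250 - 1*(-595)))*(-2062 - 3623) = (((-1550 + (26 - 29)/(-29 + ((-7 + 11) + 5))) + 1313) + (1250 - 1*(-595)))*(-2062 - 3623) = (((-1550 - 3/(-29 + (4 + 5))) + 1313) + (1250 + 595))*(-5685) = (((-1550 - 3/(-29 + 9)) + 1313) + 1845)*(-5685) = (((-1550 - 3/(-20)) + 1313) + 1845)*(-5685) = (((-1550 - 1/20*(-3)) + 1313) + 1845)*(-5685) = (((-1550 + 3/20) + 1313) + 1845)*(-5685) = ((-30997/20 + 1313) + 1845)*(-5685) = (-4737/20 + 1845)*(-5685) = (32163/20)*(-5685) = -36569331/4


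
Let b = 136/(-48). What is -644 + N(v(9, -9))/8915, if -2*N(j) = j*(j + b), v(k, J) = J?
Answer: -22965253/35660 ≈ -644.01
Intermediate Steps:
b = -17/6 (b = 136*(-1/48) = -17/6 ≈ -2.8333)
N(j) = -j*(-17/6 + j)/2 (N(j) = -j*(j - 17/6)/2 = -j*(-17/6 + j)/2)
-644 + N(v(9, -9))/8915 = -644 + ((1/12)*(-9)*(17 - 6*(-9)))/8915 = -644 + ((1/12)*(-9)*(17 + 54))*(1/8915) = -644 + ((1/12)*(-9)*71)*(1/8915) = -644 - 213/4*1/8915 = -644 - 213/35660 = -22965253/35660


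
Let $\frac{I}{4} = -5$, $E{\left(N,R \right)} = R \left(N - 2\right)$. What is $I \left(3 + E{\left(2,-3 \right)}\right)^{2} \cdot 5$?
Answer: $-900$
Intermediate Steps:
$E{\left(N,R \right)} = R \left(-2 + N\right)$
$I = -20$ ($I = 4 \left(-5\right) = -20$)
$I \left(3 + E{\left(2,-3 \right)}\right)^{2} \cdot 5 = - 20 \left(3 - 3 \left(-2 + 2\right)\right)^{2} \cdot 5 = - 20 \left(3 - 0\right)^{2} \cdot 5 = - 20 \left(3 + 0\right)^{2} \cdot 5 = - 20 \cdot 3^{2} \cdot 5 = \left(-20\right) 9 \cdot 5 = \left(-180\right) 5 = -900$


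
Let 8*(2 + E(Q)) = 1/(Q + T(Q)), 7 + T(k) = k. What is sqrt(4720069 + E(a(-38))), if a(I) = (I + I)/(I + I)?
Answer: sqrt(1888026790)/20 ≈ 2172.6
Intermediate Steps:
T(k) = -7 + k
a(I) = 1 (a(I) = (2*I)/((2*I)) = (2*I)*(1/(2*I)) = 1)
E(Q) = -2 + 1/(8*(-7 + 2*Q)) (E(Q) = -2 + 1/(8*(Q + (-7 + Q))) = -2 + 1/(8*(-7 + 2*Q)))
sqrt(4720069 + E(a(-38))) = sqrt(4720069 + (113 - 32*1)/(8*(-7 + 2*1))) = sqrt(4720069 + (113 - 32)/(8*(-7 + 2))) = sqrt(4720069 + (1/8)*81/(-5)) = sqrt(4720069 + (1/8)*(-1/5)*81) = sqrt(4720069 - 81/40) = sqrt(188802679/40) = sqrt(1888026790)/20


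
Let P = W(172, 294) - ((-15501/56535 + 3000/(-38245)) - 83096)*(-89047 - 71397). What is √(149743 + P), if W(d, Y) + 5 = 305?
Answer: I*√277014281755766901780939585/144145405 ≈ 1.1547e+5*I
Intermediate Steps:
W(d, Y) = 300 (W(d, Y) = -5 + 305 = 300)
P = -1921791354365507272/144145405 (P = 300 - ((-15501/56535 + 3000/(-38245)) - 83096)*(-89047 - 71397) = 300 - ((-15501*1/56535 + 3000*(-1/38245)) - 83096)*(-160444) = 300 - ((-5167/18845 - 600/7649) - 83096)*(-160444) = 300 - (-50829383/144145405 - 83096)*(-160444) = 300 - (-11977957403263)*(-160444)/144145405 = 300 - 1*1921791397609128772/144145405 = 300 - 1921791397609128772/144145405 = -1921791354365507272/144145405 ≈ -1.3332e+10)
√(149743 + P) = √(149743 - 1921791354365507272/144145405) = √(-1921769769600126357/144145405) = I*√277014281755766901780939585/144145405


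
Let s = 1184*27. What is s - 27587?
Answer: 4381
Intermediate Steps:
s = 31968
s - 27587 = 31968 - 27587 = 4381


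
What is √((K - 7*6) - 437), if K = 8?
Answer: I*√471 ≈ 21.703*I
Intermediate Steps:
√((K - 7*6) - 437) = √((8 - 7*6) - 437) = √((8 - 42) - 437) = √(-34 - 437) = √(-471) = I*√471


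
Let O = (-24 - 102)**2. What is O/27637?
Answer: 15876/27637 ≈ 0.57445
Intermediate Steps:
O = 15876 (O = (-126)**2 = 15876)
O/27637 = 15876/27637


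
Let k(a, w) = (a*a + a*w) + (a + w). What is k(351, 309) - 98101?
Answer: 134219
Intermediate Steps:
k(a, w) = a + w + a² + a*w (k(a, w) = (a² + a*w) + (a + w) = a + w + a² + a*w)
k(351, 309) - 98101 = (351 + 309 + 351² + 351*309) - 98101 = (351 + 309 + 123201 + 108459) - 98101 = 232320 - 98101 = 134219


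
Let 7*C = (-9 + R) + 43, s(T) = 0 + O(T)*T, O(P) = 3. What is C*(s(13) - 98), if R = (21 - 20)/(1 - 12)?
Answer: -22007/77 ≈ -285.81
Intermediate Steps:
R = -1/11 (R = 1/(-11) = 1*(-1/11) = -1/11 ≈ -0.090909)
s(T) = 3*T (s(T) = 0 + 3*T = 3*T)
C = 373/77 (C = ((-9 - 1/11) + 43)/7 = (-100/11 + 43)/7 = (1/7)*(373/11) = 373/77 ≈ 4.8442)
C*(s(13) - 98) = 373*(3*13 - 98)/77 = 373*(39 - 98)/77 = (373/77)*(-59) = -22007/77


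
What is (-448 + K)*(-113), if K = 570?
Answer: -13786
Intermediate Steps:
(-448 + K)*(-113) = (-448 + 570)*(-113) = 122*(-113) = -13786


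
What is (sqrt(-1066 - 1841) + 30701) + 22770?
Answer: 53471 + 3*I*sqrt(323) ≈ 53471.0 + 53.917*I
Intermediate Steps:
(sqrt(-1066 - 1841) + 30701) + 22770 = (sqrt(-2907) + 30701) + 22770 = (3*I*sqrt(323) + 30701) + 22770 = (30701 + 3*I*sqrt(323)) + 22770 = 53471 + 3*I*sqrt(323)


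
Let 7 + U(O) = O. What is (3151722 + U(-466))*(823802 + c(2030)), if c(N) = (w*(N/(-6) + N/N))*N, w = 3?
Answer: -3877794666942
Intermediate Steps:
U(O) = -7 + O
c(N) = N*(3 - N/2) (c(N) = (3*(N/(-6) + N/N))*N = (3*(N*(-⅙) + 1))*N = (3*(-N/6 + 1))*N = (3*(1 - N/6))*N = (3 - N/2)*N = N*(3 - N/2))
(3151722 + U(-466))*(823802 + c(2030)) = (3151722 + (-7 - 466))*(823802 + (½)*2030*(6 - 1*2030)) = (3151722 - 473)*(823802 + (½)*2030*(6 - 2030)) = 3151249*(823802 + (½)*2030*(-2024)) = 3151249*(823802 - 2054360) = 3151249*(-1230558) = -3877794666942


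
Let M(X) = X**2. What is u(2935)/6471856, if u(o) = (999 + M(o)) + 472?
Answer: 538481/404491 ≈ 1.3313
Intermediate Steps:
u(o) = 1471 + o**2 (u(o) = (999 + o**2) + 472 = 1471 + o**2)
u(2935)/6471856 = (1471 + 2935**2)/6471856 = (1471 + 8614225)*(1/6471856) = 8615696*(1/6471856) = 538481/404491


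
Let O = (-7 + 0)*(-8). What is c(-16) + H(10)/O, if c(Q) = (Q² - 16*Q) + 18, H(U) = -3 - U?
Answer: 29667/56 ≈ 529.77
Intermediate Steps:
O = 56 (O = -7*(-8) = 56)
c(Q) = 18 + Q² - 16*Q
c(-16) + H(10)/O = (18 + (-16)² - 16*(-16)) + (-3 - 1*10)/56 = (18 + 256 + 256) + (-3 - 10)*(1/56) = 530 - 13*1/56 = 530 - 13/56 = 29667/56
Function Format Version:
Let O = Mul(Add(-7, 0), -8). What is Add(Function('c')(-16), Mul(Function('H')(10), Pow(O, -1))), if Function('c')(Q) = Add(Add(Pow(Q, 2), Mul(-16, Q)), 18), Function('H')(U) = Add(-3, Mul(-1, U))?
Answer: Rational(29667, 56) ≈ 529.77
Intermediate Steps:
O = 56 (O = Mul(-7, -8) = 56)
Function('c')(Q) = Add(18, Pow(Q, 2), Mul(-16, Q))
Add(Function('c')(-16), Mul(Function('H')(10), Pow(O, -1))) = Add(Add(18, Pow(-16, 2), Mul(-16, -16)), Mul(Add(-3, Mul(-1, 10)), Pow(56, -1))) = Add(Add(18, 256, 256), Mul(Add(-3, -10), Rational(1, 56))) = Add(530, Mul(-13, Rational(1, 56))) = Add(530, Rational(-13, 56)) = Rational(29667, 56)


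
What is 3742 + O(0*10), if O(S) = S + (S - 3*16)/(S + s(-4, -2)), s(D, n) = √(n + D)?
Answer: 3742 + 8*I*√6 ≈ 3742.0 + 19.596*I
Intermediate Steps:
s(D, n) = √(D + n)
O(S) = S + (-48 + S)/(S + I*√6) (O(S) = S + (S - 3*16)/(S + √(-4 - 2)) = S + (S - 48)/(S + √(-6)) = S + (-48 + S)/(S + I*√6))
3742 + O(0*10) = 3742 + (-48 + 0*10 + (0*10)² + I*(0*10)*√6)/(0*10 + I*√6) = 3742 + (-48 + 0 + 0² + I*0*√6)/(0 + I*√6) = 3742 + (-48 + 0 + 0 + 0)/((I*√6)) = 3742 - I*√6/6*(-48) = 3742 + 8*I*√6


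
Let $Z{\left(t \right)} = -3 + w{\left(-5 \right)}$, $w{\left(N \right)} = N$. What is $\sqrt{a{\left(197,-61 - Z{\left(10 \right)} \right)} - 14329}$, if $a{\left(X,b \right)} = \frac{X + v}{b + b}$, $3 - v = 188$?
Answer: $\frac{i \sqrt{40250479}}{53} \approx 119.7 i$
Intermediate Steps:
$v = -185$ ($v = 3 - 188 = -185$)
$Z{\left(t \right)} = -8$ ($Z{\left(t \right)} = -3 - 5 = -8$)
$a{\left(X,b \right)} = \frac{-185 + X}{2 b}$ ($a{\left(X,b \right)} = \frac{X - 185}{b + b} = \frac{-185 + X}{2 b}$)
$\sqrt{a{\left(197,-61 - Z{\left(10 \right)} \right)} - 14329} = \sqrt{\frac{-185 + 197}{2 \left(-61 - -8\right)} - 14329} = \sqrt{\frac{1}{2} \frac{1}{-61 + 8} \cdot 12 - 14329} = \sqrt{\frac{1}{2} \frac{1}{-53} \cdot 12 - 14329} = \sqrt{\frac{1}{2} \left(- \frac{1}{53}\right) 12 - 14329} = \sqrt{- \frac{6}{53} - 14329} = \sqrt{- \frac{759443}{53}} = \frac{i \sqrt{40250479}}{53}$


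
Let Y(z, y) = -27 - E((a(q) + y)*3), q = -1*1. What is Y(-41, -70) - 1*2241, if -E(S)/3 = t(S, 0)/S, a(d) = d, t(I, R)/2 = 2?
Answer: -161032/71 ≈ -2268.1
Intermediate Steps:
q = -1
t(I, R) = 4 (t(I, R) = 2*2 = 4)
E(S) = -12/S
Y(z, y) = -27 + 12/(-3 + 3*y) (Y(z, y) = -27 - (-12)/((-1 + y)*3) = -27 - (-12)/(-3 + 3*y) = -27 + 12/(-3 + 3*y))
Y(-41, -70) - 1*2241 = (31 - 27*(-70))/(-1 - 70) - 1*2241 = (31 + 1890)/(-71) - 2241 = -1/71*1921 - 2241 = -1921/71 - 2241 = -161032/71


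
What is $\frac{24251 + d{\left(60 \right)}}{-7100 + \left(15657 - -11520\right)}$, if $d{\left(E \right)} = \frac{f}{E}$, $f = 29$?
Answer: $\frac{1455089}{1204620} \approx 1.2079$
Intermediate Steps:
$d{\left(E \right)} = \frac{29}{E}$
$\frac{24251 + d{\left(60 \right)}}{-7100 + \left(15657 - -11520\right)} = \frac{24251 + \frac{29}{60}}{-7100 + \left(15657 - -11520\right)} = \frac{24251 + 29 \cdot \frac{1}{60}}{-7100 + \left(15657 + 11520\right)} = \frac{24251 + \frac{29}{60}}{-7100 + 27177} = \frac{1455089}{60 \cdot 20077} = \frac{1455089}{60} \cdot \frac{1}{20077} = \frac{1455089}{1204620}$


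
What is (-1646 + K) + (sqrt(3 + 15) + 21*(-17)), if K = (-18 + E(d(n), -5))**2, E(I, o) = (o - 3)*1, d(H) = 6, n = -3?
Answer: -1327 + 3*sqrt(2) ≈ -1322.8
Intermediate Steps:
E(I, o) = -3 + o (E(I, o) = (-3 + o)*1 = -3 + o)
K = 676 (K = (-18 + (-3 - 5))**2 = (-18 - 8)**2 = (-26)**2 = 676)
(-1646 + K) + (sqrt(3 + 15) + 21*(-17)) = (-1646 + 676) + (sqrt(3 + 15) + 21*(-17)) = -970 + (sqrt(18) - 357) = -970 + (3*sqrt(2) - 357) = -970 + (-357 + 3*sqrt(2)) = -1327 + 3*sqrt(2)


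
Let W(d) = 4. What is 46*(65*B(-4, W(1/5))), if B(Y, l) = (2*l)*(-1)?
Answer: -23920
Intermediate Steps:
B(Y, l) = -2*l
46*(65*B(-4, W(1/5))) = 46*(65*(-2*4)) = 46*(65*(-8)) = 46*(-520) = -23920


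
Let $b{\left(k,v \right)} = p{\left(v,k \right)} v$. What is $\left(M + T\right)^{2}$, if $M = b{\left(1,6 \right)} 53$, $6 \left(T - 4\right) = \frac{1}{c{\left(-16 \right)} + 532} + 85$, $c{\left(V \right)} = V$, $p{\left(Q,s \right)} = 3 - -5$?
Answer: $\frac{62924064435961}{9585216} \approx 6.5647 \cdot 10^{6}$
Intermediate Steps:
$p{\left(Q,s \right)} = 8$ ($p{\left(Q,s \right)} = 3 + 5 = 8$)
$b{\left(k,v \right)} = 8 v$
$T = \frac{56245}{3096}$ ($T = 4 + \frac{\frac{1}{-16 + 532} + 85}{6} = 4 + \frac{\frac{1}{516} + 85}{6} = 4 + \frac{1}{6} \cdot \frac{43861}{516} = 4 + \frac{43861}{3096} = \frac{56245}{3096} \approx 18.167$)
$M = 2544$ ($M = 8 \cdot 6 \cdot 53 = 48 \cdot 53 = 2544$)
$\left(M + T\right)^{2} = \left(2544 + \frac{56245}{3096}\right)^{2} = \left(\frac{7932469}{3096}\right)^{2} = \frac{62924064435961}{9585216}$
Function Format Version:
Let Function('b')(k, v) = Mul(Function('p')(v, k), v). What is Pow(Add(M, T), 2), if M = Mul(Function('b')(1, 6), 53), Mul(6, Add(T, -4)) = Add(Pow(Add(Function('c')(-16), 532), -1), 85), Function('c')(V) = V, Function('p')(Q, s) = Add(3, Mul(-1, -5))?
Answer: Rational(62924064435961, 9585216) ≈ 6.5647e+6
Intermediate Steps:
Function('p')(Q, s) = 8 (Function('p')(Q, s) = Add(3, 5) = 8)
Function('b')(k, v) = Mul(8, v)
T = Rational(56245, 3096) (T = Add(4, Mul(Rational(1, 6), Add(Pow(Add(-16, 532), -1), 85))) = Add(4, Mul(Rational(1, 6), Add(Pow(516, -1), 85))) = Add(4, Mul(Rational(1, 6), Add(Rational(1, 516), 85))) = Add(4, Mul(Rational(1, 6), Rational(43861, 516))) = Add(4, Rational(43861, 3096)) = Rational(56245, 3096) ≈ 18.167)
M = 2544 (M = Mul(Mul(8, 6), 53) = Mul(48, 53) = 2544)
Pow(Add(M, T), 2) = Pow(Add(2544, Rational(56245, 3096)), 2) = Pow(Rational(7932469, 3096), 2) = Rational(62924064435961, 9585216)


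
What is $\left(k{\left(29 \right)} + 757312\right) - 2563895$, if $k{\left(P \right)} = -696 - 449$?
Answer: $-1807728$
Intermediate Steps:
$k{\left(P \right)} = -1145$
$\left(k{\left(29 \right)} + 757312\right) - 2563895 = \left(-1145 + 757312\right) - 2563895 = 756167 - 2563895 = -1807728$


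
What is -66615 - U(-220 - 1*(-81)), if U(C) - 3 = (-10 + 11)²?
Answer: -66619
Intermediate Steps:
U(C) = 4 (U(C) = 3 + (-10 + 11)² = 3 + 1² = 3 + 1 = 4)
-66615 - U(-220 - 1*(-81)) = -66615 - 1*4 = -66615 - 4 = -66619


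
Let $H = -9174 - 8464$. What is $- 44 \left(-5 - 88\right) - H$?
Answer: $21730$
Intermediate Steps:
$H = -17638$ ($H = -9174 - 8464 = -17638$)
$- 44 \left(-5 - 88\right) - H = - 44 \left(-5 - 88\right) - -17638 = - 44 \left(-5 - 88\right) + 17638 = \left(-44\right) \left(-93\right) + 17638 = 4092 + 17638 = 21730$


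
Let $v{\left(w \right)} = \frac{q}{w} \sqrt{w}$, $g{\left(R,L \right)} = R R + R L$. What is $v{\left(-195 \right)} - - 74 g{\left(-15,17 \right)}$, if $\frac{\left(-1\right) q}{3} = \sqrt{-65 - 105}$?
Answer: $-2220 - \frac{\sqrt{1326}}{13} \approx -2222.8$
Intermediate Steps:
$g{\left(R,L \right)} = R^{2} + L R$
$q = - 3 i \sqrt{170}$ ($q = - 3 \sqrt{-65 - 105} = - 3 \sqrt{-170} = - 3 i \sqrt{170} \approx - 39.115 i$)
$v{\left(w \right)} = - \frac{3 i \sqrt{170}}{\sqrt{w}}$ ($v{\left(w \right)} = \frac{\left(-3\right) i \sqrt{170}}{w} \sqrt{w} = - \frac{3 i \sqrt{170}}{w} \sqrt{w} = - \frac{3 i \sqrt{170}}{\sqrt{w}}$)
$v{\left(-195 \right)} - - 74 g{\left(-15,17 \right)} = - \frac{3 i \sqrt{170}}{i \sqrt{195}} - - 74 \left(- 15 \left(17 - 15\right)\right) = - 3 i \sqrt{170} \left(- \frac{i \sqrt{195}}{195}\right) - - 74 \left(\left(-15\right) 2\right) = - \frac{\sqrt{1326}}{13} - \left(-74\right) \left(-30\right) = - \frac{\sqrt{1326}}{13} - 2220 = -2220 - \frac{\sqrt{1326}}{13}$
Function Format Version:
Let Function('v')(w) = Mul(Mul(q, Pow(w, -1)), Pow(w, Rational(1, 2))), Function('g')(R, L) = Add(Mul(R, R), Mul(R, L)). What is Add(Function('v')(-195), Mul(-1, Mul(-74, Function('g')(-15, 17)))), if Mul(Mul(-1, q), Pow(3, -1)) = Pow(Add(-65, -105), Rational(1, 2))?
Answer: Add(-2220, Mul(Rational(-1, 13), Pow(1326, Rational(1, 2)))) ≈ -2222.8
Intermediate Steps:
Function('g')(R, L) = Add(Pow(R, 2), Mul(L, R))
q = Mul(-3, I, Pow(170, Rational(1, 2))) (q = Mul(-3, Pow(Add(-65, -105), Rational(1, 2))) = Mul(-3, Pow(-170, Rational(1, 2))) = Mul(-3, Mul(I, Pow(170, Rational(1, 2)))) = Mul(-3, I, Pow(170, Rational(1, 2))) ≈ Mul(-39.115, I))
Function('v')(w) = Mul(-3, I, Pow(170, Rational(1, 2)), Pow(w, Rational(-1, 2))) (Function('v')(w) = Mul(Mul(Mul(-3, I, Pow(170, Rational(1, 2))), Pow(w, -1)), Pow(w, Rational(1, 2))) = Mul(Mul(-3, I, Pow(170, Rational(1, 2)), Pow(w, -1)), Pow(w, Rational(1, 2))) = Mul(-3, I, Pow(170, Rational(1, 2)), Pow(w, Rational(-1, 2))))
Add(Function('v')(-195), Mul(-1, Mul(-74, Function('g')(-15, 17)))) = Add(Mul(-3, I, Pow(170, Rational(1, 2)), Pow(-195, Rational(-1, 2))), Mul(-1, Mul(-74, Mul(-15, Add(17, -15))))) = Add(Mul(-3, I, Pow(170, Rational(1, 2)), Mul(Rational(-1, 195), I, Pow(195, Rational(1, 2)))), Mul(-1, Mul(-74, Mul(-15, 2)))) = Add(Mul(Rational(-1, 13), Pow(1326, Rational(1, 2))), Mul(-1, Mul(-74, -30))) = Add(Mul(Rational(-1, 13), Pow(1326, Rational(1, 2))), Mul(-1, 2220)) = Add(Mul(Rational(-1, 13), Pow(1326, Rational(1, 2))), -2220) = Add(-2220, Mul(Rational(-1, 13), Pow(1326, Rational(1, 2))))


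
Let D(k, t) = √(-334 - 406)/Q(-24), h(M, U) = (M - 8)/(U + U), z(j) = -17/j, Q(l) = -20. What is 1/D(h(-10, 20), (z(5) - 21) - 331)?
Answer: 2*I*√185/37 ≈ 0.73521*I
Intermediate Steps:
h(M, U) = (-8 + M)/(2*U) (h(M, U) = (-8 + M)/((2*U)) = (-8 + M)*(1/(2*U)) = (-8 + M)/(2*U))
D(k, t) = -I*√185/10 (D(k, t) = √(-334 - 406)/(-20) = √(-740)*(-1/20) = (2*I*√185)*(-1/20) = -I*√185/10)
1/D(h(-10, 20), (z(5) - 21) - 331) = 1/(-I*√185/10) = 2*I*√185/37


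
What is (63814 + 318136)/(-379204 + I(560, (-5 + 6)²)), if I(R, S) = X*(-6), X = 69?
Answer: -190975/189809 ≈ -1.0061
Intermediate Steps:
I(R, S) = -414 (I(R, S) = 69*(-6) = -414)
(63814 + 318136)/(-379204 + I(560, (-5 + 6)²)) = (63814 + 318136)/(-379204 - 414) = 381950/(-379618) = 381950*(-1/379618) = -190975/189809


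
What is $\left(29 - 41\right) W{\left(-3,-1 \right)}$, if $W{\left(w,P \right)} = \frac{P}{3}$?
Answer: $4$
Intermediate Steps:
$W{\left(w,P \right)} = \frac{P}{3}$ ($W{\left(w,P \right)} = P \frac{1}{3} = \frac{P}{3}$)
$\left(29 - 41\right) W{\left(-3,-1 \right)} = \left(29 - 41\right) \frac{1}{3} \left(-1\right) = \left(-12\right) \left(- \frac{1}{3}\right) = 4$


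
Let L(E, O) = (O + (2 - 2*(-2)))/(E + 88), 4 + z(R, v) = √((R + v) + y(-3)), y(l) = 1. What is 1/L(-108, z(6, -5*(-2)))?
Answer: 40/13 - 20*√17/13 ≈ -3.2663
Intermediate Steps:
z(R, v) = -4 + √(1 + R + v) (z(R, v) = -4 + √((R + v) + 1) = -4 + √(1 + R + v))
L(E, O) = (6 + O)/(88 + E) (L(E, O) = (O + (2 + 4))/(88 + E) = (O + 6)/(88 + E) = (6 + O)/(88 + E))
1/L(-108, z(6, -5*(-2))) = 1/((6 + (-4 + √(1 + 6 - 5*(-2))))/(88 - 108)) = 1/((6 + (-4 + √(1 + 6 + 10)))/(-20)) = 1/(-(6 + (-4 + √17))/20) = 1/(-(2 + √17)/20) = 1/(-⅒ - √17/20)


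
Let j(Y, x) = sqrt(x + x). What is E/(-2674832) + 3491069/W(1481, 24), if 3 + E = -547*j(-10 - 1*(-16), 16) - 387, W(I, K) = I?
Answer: 4669011826499/1980713096 + 547*sqrt(2)/668708 ≈ 2357.2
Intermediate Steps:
j(Y, x) = sqrt(2)*sqrt(x) (j(Y, x) = sqrt(2*x) = sqrt(2)*sqrt(x))
E = -390 - 2188*sqrt(2) (E = -3 + (-547*sqrt(2)*sqrt(16) - 387) = -3 + (-547*sqrt(2)*4 - 387) = -3 + (-2188*sqrt(2) - 387) = -3 + (-387 - 2188*sqrt(2)) = -390 - 2188*sqrt(2) ≈ -3484.3)
E/(-2674832) + 3491069/W(1481, 24) = (-390 - 2188*sqrt(2))/(-2674832) + 3491069/1481 = (-390 - 2188*sqrt(2))*(-1/2674832) + 3491069*(1/1481) = (195/1337416 + 547*sqrt(2)/668708) + 3491069/1481 = 4669011826499/1980713096 + 547*sqrt(2)/668708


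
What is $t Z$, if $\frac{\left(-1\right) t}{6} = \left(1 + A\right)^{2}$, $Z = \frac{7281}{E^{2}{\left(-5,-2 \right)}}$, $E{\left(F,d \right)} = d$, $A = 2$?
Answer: $- \frac{196587}{2} \approx -98294.0$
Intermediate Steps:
$Z = \frac{7281}{4}$ ($Z = \frac{7281}{\left(-2\right)^{2}} = \frac{7281}{4} \approx 1820.3$)
$t = -54$ ($t = - 6 \left(1 + 2\right)^{2} = - 6 \cdot 3^{2} = \left(-6\right) 9 = -54$)
$t Z = \left(-54\right) \frac{7281}{4} = - \frac{196587}{2}$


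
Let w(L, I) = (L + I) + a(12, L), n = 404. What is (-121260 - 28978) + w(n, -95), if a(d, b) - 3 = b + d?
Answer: -149510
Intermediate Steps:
a(d, b) = 3 + b + d (a(d, b) = 3 + (b + d) = 3 + b + d)
w(L, I) = 15 + I + 2*L (w(L, I) = (L + I) + (3 + L + 12) = (I + L) + (15 + L) = 15 + I + 2*L)
(-121260 - 28978) + w(n, -95) = (-121260 - 28978) + (15 - 95 + 2*404) = -150238 + (15 - 95 + 808) = -150238 + 728 = -149510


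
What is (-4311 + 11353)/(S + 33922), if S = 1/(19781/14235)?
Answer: 139297802/671025317 ≈ 0.20759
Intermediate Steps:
S = 14235/19781 (S = 1/(19781*(1/14235)) = 1/(19781/14235) = 14235/19781 ≈ 0.71963)
(-4311 + 11353)/(S + 33922) = (-4311 + 11353)/(14235/19781 + 33922) = 7042/(671025317/19781) = 7042*(19781/671025317) = 139297802/671025317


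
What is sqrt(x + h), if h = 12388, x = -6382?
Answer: sqrt(6006) ≈ 77.498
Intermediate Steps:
sqrt(x + h) = sqrt(-6382 + 12388) = sqrt(6006)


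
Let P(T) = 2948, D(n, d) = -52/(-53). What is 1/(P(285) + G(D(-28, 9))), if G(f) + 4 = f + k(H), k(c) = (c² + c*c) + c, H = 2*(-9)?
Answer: 53/189474 ≈ 0.00027972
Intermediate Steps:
D(n, d) = 52/53 (D(n, d) = -52*(-1/53) = 52/53)
H = -18
k(c) = c + 2*c² (k(c) = (c² + c²) + c = 2*c² + c = c + 2*c²)
G(f) = 626 + f (G(f) = -4 + (f - 18*(1 + 2*(-18))) = -4 + (f - 18*(1 - 36)) = -4 + (f - 18*(-35)) = -4 + (f + 630) = -4 + (630 + f) = 626 + f)
1/(P(285) + G(D(-28, 9))) = 1/(2948 + (626 + 52/53)) = 1/(2948 + 33230/53) = 1/(189474/53) = 53/189474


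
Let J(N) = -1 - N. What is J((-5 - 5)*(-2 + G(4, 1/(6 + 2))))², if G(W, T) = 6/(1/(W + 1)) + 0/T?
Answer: 77841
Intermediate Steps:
G(W, T) = 6 + 6*W (G(W, T) = 6/(1/(1 + W)) + 0 = 6*(1 + W) + 0 = (6 + 6*W) + 0 = 6 + 6*W)
J((-5 - 5)*(-2 + G(4, 1/(6 + 2))))² = (-1 - (-5 - 5)*(-2 + (6 + 6*4)))² = (-1 - (-10)*(-2 + (6 + 24)))² = (-1 - (-10)*(-2 + 30))² = (-1 - (-10)*28)² = (-1 - 1*(-280))² = (-1 + 280)² = 279² = 77841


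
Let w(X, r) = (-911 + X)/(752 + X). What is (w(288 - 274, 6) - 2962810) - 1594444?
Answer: -3490857461/766 ≈ -4.5573e+6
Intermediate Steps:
w(X, r) = (-911 + X)/(752 + X)
(w(288 - 274, 6) - 2962810) - 1594444 = ((-911 + (288 - 274))/(752 + (288 - 274)) - 2962810) - 1594444 = ((-911 + 14)/(752 + 14) - 2962810) - 1594444 = (-897/766 - 2962810) - 1594444 = -2269513357/766 - 1594444 = -3490857461/766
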